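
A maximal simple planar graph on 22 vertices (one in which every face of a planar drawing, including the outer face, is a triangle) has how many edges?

In a plane triangulation 3F = 2E and V − E + F = 2, so E = 3V − 6 = 3·22 − 6 = 60.

60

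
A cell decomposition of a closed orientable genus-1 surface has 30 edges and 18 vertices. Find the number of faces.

12

For a closed orientable surface of genus 1, χ = 2 − 2·1 = 0.
F = 0 − V + E = 0 − 18 + 30 = 12.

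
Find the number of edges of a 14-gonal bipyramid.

42

A bipyramid over an n-gon has 2n triangular faces and n + 2 vertices: V = 14 + 2 = 16, E = 3·14 = 42, F = 2·14 = 28.
Check: V − E + F = 16 − 42 + 28 = 2.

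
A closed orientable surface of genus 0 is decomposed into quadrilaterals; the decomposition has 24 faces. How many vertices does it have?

26

χ = 2 − 2·0 = 2, and every face is a square so 4F = 2E.
E = 4·24/2 = 48. Then V = 2 + E − F = 2 + 48 − 24 = 26.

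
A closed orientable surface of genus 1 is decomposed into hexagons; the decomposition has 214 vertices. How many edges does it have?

321

χ = 2 − 2·1 = 0, and every face is a hexagon so 6F = 2E.
V − E + F = 0 with E = 6F/2 gives 214 − (6/2 − 1)·F = 0, so F = 107 and E = 321.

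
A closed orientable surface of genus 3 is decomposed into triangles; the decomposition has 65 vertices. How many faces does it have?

138

χ = 2 − 2·3 = -4, and every face is a triangle so 3F = 2E.
V − E + F = -4 with E = 3F/2 gives 65 − (3/2 − 1)·F = -4, so F = 138 and E = 207.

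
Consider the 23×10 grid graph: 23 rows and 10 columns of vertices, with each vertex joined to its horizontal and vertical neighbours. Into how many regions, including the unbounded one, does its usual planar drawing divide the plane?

199

The grid has V = 23·10 = 230 vertices and E = 23·9 + 10·22 = 427 edges.
F = 2 − V + E = 2 − 230 + 427 = 199.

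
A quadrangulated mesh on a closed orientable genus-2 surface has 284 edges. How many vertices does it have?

χ = 2 − 2·2 = -2, and every face is a square so 4F = 2E.
F = 2E/4 = 142. Then V = -2 + E − F = -2 + 284 − 142 = 140.

140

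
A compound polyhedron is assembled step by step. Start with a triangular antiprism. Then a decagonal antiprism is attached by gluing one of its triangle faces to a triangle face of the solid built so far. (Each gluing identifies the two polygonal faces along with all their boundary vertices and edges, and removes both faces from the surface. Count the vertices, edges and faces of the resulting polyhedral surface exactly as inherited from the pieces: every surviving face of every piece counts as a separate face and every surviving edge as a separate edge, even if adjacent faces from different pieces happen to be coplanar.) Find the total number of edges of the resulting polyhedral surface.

49

A triangular antiprism: V=6, E=12, F=8.
Attach a decagonal antiprism (V=20, E=40, F=22) along a 3-gon: merge 3 vertices and 3 edges, delete both glued faces → V=23, E=49, F=28.
Check: V − E + F = 23 − 49 + 28 = 2.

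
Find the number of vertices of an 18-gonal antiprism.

An antiprism on an n-gon has two n-gon caps and 2n triangles: V = 2·18 = 36, E = 4·18 = 72, F = 2·18 + 2 = 38.
Check: V − E + F = 36 − 72 + 38 = 2.

36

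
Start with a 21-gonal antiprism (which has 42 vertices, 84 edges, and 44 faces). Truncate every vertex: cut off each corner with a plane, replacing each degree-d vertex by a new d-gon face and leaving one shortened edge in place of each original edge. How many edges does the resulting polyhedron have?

252

Truncation replaces each original edge-end by a new vertex, so V′ = 2E = 168.
Each original edge survives, and each old vertex of degree d contributes d new edges; summing degrees gives Σd = 2E, so E′ = E + 2E = 3E = 252.
Each original face survives and each original vertex becomes one new face: F′ = F + V = 86.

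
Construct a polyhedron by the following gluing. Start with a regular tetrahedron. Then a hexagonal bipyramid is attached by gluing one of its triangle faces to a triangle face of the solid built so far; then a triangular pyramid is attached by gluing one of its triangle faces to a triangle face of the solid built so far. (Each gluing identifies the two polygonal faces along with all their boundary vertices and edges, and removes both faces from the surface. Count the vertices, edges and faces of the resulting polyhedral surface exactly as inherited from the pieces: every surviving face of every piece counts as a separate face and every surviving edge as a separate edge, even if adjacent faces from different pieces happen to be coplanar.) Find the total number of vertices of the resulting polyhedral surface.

10

A regular tetrahedron: V=4, E=6, F=4.
Attach a hexagonal bipyramid (V=8, E=18, F=12) along a 3-gon: merge 3 vertices and 3 edges, delete both glued faces → V=9, E=21, F=14.
Attach a triangular pyramid (V=4, E=6, F=4) along a 3-gon: merge 3 vertices and 3 edges, delete both glued faces → V=10, E=24, F=16.
Check: V − E + F = 10 − 24 + 16 = 2.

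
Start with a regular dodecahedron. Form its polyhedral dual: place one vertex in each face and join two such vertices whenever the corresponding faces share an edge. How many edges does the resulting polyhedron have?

30

The base solid has V = 20, E = 30, F = 12.
The dual swaps V and F and preserves E: V′ = F = 12, E′ = E = 30, F′ = V = 20.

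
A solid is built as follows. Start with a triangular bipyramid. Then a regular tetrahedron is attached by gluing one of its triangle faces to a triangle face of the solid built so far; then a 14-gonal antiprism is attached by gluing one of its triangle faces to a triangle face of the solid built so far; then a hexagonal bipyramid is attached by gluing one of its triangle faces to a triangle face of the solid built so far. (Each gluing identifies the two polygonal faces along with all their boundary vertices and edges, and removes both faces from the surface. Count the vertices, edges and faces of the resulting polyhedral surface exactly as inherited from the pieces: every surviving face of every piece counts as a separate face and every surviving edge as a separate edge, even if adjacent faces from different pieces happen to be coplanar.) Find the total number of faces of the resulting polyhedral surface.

46

A triangular bipyramid: V=5, E=9, F=6.
Attach a regular tetrahedron (V=4, E=6, F=4) along a 3-gon: merge 3 vertices and 3 edges, delete both glued faces → V=6, E=12, F=8.
Attach a 14-gonal antiprism (V=28, E=56, F=30) along a 3-gon: merge 3 vertices and 3 edges, delete both glued faces → V=31, E=65, F=36.
Attach a hexagonal bipyramid (V=8, E=18, F=12) along a 3-gon: merge 3 vertices and 3 edges, delete both glued faces → V=36, E=80, F=46.
Check: V − E + F = 36 − 80 + 46 = 2.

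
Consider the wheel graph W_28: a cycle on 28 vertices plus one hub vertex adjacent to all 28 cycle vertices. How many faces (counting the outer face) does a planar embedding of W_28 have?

29

W_28 has V = 28 + 1 = 29 vertices and E = 2·28 = 56 edges.
By Euler's formula F = 2 − V + E = 2 − 29 + 56 = 29.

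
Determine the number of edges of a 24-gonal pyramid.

48

A pyramid on an n-gon base has one n-gon and n triangles: V = 24 + 1 = 25, E = 2·24 = 48, F = 24 + 1 = 25.
Check: V − E + F = 25 − 48 + 25 = 2.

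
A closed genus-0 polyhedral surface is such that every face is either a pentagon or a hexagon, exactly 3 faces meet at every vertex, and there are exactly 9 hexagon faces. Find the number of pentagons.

12

Let x be the number of pentagons; then F = 9 + x.
Edge–face incidences: 2E = 6·9 + 5·x = 54 + 5x.
Every vertex has degree 3, so 3V = 2E.
Euler: V − E + F = 2 ⇒ (2E)/3 − E + (9 + x) = 2.
Multiply by 6: 2·(2E) − 3·(2E) + 6·(9 + x) = 12, i.e. 54 + 6x − (54 + 5x) = 12.
Collecting terms: x = 12.
Then 2E = 54 + 5·12 = 114, so E = 57, V = 2E/3 = 38, F = 9 + 12 = 21.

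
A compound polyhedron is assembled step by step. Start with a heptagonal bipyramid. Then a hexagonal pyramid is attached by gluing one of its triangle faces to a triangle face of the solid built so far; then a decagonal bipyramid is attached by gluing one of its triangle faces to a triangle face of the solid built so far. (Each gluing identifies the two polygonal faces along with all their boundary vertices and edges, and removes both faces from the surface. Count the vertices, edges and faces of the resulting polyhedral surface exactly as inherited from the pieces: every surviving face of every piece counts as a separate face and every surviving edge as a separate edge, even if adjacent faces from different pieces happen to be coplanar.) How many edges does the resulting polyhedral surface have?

57

A heptagonal bipyramid: V=9, E=21, F=14.
Attach a hexagonal pyramid (V=7, E=12, F=7) along a 3-gon: merge 3 vertices and 3 edges, delete both glued faces → V=13, E=30, F=19.
Attach a decagonal bipyramid (V=12, E=30, F=20) along a 3-gon: merge 3 vertices and 3 edges, delete both glued faces → V=22, E=57, F=37.
Check: V − E + F = 22 − 57 + 37 = 2.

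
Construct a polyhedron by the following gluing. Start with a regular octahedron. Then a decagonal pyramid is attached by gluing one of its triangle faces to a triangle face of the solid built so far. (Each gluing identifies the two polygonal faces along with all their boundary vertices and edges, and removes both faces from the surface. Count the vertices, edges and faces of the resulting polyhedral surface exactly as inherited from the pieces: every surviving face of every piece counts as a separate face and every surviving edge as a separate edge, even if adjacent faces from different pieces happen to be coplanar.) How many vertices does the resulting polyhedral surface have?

A regular octahedron: V=6, E=12, F=8.
Attach a decagonal pyramid (V=11, E=20, F=11) along a 3-gon: merge 3 vertices and 3 edges, delete both glued faces → V=14, E=29, F=17.
Check: V − E + F = 14 − 29 + 17 = 2.

14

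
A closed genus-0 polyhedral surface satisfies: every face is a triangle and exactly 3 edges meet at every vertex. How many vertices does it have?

4

Each face has 3 edges and each edge borders two faces, so 2E = 3F.
Each vertex has degree 3, so 3V = 2E and hence V = 3F/3.
Euler: V − E + F = 2 ⇒ (3F/3) − (3F/2) + F = 2.
Multiply by 6: (6 − 9 + 6)F = 12, i.e. 3F = 12.
So F = 4, E = 3·4/2 = 6, V = 3·4/3 = 4.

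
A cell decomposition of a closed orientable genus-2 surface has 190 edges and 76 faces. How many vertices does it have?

For a closed orientable surface of genus 2, χ = 2 − 2·2 = -2.
V = -2 + E − F = -2 + 190 − 76 = 112.

112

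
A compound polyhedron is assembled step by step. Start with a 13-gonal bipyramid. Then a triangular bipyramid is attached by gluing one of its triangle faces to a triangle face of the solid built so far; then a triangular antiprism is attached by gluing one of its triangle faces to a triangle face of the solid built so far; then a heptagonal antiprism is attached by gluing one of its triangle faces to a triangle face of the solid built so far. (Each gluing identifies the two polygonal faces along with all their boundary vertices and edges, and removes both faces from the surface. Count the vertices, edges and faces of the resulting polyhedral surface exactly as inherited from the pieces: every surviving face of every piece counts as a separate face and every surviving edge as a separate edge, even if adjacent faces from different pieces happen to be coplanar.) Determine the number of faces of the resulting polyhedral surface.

A 13-gonal bipyramid: V=15, E=39, F=26.
Attach a triangular bipyramid (V=5, E=9, F=6) along a 3-gon: merge 3 vertices and 3 edges, delete both glued faces → V=17, E=45, F=30.
Attach a triangular antiprism (V=6, E=12, F=8) along a 3-gon: merge 3 vertices and 3 edges, delete both glued faces → V=20, E=54, F=36.
Attach a heptagonal antiprism (V=14, E=28, F=16) along a 3-gon: merge 3 vertices and 3 edges, delete both glued faces → V=31, E=79, F=50.
Check: V − E + F = 31 − 79 + 50 = 2.

50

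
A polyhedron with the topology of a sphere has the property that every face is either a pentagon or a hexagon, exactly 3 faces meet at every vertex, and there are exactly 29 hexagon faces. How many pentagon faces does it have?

12

Let x be the number of pentagons; then F = 29 + x.
Edge–face incidences: 2E = 6·29 + 5·x = 174 + 5x.
Every vertex has degree 3, so 3V = 2E.
Euler: V − E + F = 2 ⇒ (2E)/3 − E + (29 + x) = 2.
Multiply by 6: 2·(2E) − 3·(2E) + 6·(29 + x) = 12, i.e. 174 + 6x − (174 + 5x) = 12.
Collecting terms: x = 12.
Then 2E = 174 + 5·12 = 234, so E = 117, V = 2E/3 = 78, F = 29 + 12 = 41.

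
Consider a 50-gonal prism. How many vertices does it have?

100

A prism on an n-gon has two n-gon bases and n rectangular sides: V = 2·50 = 100, E = 3·50 = 150, F = 50 + 2 = 52.
Check: V − E + F = 100 − 150 + 52 = 2.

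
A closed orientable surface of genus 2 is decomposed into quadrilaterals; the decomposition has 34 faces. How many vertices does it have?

32

χ = 2 − 2·2 = -2, and every face is a square so 4F = 2E.
E = 4·34/2 = 68. Then V = -2 + E − F = -2 + 68 − 34 = 32.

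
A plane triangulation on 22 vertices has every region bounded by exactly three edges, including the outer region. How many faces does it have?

40

In a plane triangulation 3F = 2E and V − E + F = 2, so F = 2V − 4 = 2·22 − 4 = 40.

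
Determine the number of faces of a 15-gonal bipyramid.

30

A bipyramid over an n-gon has 2n triangular faces and n + 2 vertices: V = 15 + 2 = 17, E = 3·15 = 45, F = 2·15 = 30.
Check: V − E + F = 17 − 45 + 30 = 2.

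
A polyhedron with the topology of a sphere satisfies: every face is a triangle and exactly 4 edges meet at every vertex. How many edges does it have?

12

Each face has 3 edges and each edge borders two faces, so 2E = 3F.
Each vertex has degree 4, so 4V = 2E and hence V = 3F/4.
Euler: V − E + F = 2 ⇒ (3F/4) − (3F/2) + F = 2.
Multiply by 8: (6 − 12 + 8)F = 16, i.e. 2F = 16.
So F = 8, E = 3·8/2 = 12, V = 3·8/4 = 6.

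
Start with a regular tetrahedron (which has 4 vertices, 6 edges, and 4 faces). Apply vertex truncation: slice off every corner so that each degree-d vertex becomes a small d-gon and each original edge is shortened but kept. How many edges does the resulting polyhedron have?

Truncation replaces each original edge-end by a new vertex, so V′ = 2E = 12.
Each original edge survives, and each old vertex of degree d contributes d new edges; summing degrees gives Σd = 2E, so E′ = E + 2E = 3E = 18.
Each original face survives and each original vertex becomes one new face: F′ = F + V = 8.

18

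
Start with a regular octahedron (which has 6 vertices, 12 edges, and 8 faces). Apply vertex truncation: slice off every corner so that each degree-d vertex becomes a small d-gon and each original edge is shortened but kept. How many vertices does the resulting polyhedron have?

Truncation replaces each original edge-end by a new vertex, so V′ = 2E = 24.
Each original edge survives, and each old vertex of degree d contributes d new edges; summing degrees gives Σd = 2E, so E′ = E + 2E = 3E = 36.
Each original face survives and each original vertex becomes one new face: F′ = F + V = 14.

24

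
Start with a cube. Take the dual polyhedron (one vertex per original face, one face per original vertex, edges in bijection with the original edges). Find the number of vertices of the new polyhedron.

The base solid has V = 8, E = 12, F = 6.
The dual swaps V and F and preserves E: V′ = F = 6, E′ = E = 12, F′ = V = 8.

6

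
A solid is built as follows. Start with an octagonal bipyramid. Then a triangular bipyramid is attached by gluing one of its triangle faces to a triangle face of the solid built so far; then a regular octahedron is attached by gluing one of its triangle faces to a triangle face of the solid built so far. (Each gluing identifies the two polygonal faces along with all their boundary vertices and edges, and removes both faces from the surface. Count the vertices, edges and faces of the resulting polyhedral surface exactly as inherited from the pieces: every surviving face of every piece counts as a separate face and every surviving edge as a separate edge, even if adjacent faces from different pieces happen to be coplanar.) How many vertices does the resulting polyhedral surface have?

15

An octagonal bipyramid: V=10, E=24, F=16.
Attach a triangular bipyramid (V=5, E=9, F=6) along a 3-gon: merge 3 vertices and 3 edges, delete both glued faces → V=12, E=30, F=20.
Attach a regular octahedron (V=6, E=12, F=8) along a 3-gon: merge 3 vertices and 3 edges, delete both glued faces → V=15, E=39, F=26.
Check: V − E + F = 15 − 39 + 26 = 2.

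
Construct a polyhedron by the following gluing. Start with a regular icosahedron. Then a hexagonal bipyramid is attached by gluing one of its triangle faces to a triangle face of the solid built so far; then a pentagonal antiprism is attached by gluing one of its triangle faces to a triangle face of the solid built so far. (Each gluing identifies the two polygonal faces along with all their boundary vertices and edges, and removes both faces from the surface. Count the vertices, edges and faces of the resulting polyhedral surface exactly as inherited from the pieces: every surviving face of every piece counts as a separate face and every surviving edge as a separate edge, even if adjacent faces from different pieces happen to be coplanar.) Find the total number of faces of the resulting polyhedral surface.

40

A regular icosahedron: V=12, E=30, F=20.
Attach a hexagonal bipyramid (V=8, E=18, F=12) along a 3-gon: merge 3 vertices and 3 edges, delete both glued faces → V=17, E=45, F=30.
Attach a pentagonal antiprism (V=10, E=20, F=12) along a 3-gon: merge 3 vertices and 3 edges, delete both glued faces → V=24, E=62, F=40.
Check: V − E + F = 24 − 62 + 40 = 2.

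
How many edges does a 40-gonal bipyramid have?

A bipyramid over an n-gon has 2n triangular faces and n + 2 vertices: V = 40 + 2 = 42, E = 3·40 = 120, F = 2·40 = 80.
Check: V − E + F = 42 − 120 + 80 = 2.

120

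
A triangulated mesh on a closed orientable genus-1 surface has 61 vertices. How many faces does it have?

122

χ = 2 − 2·1 = 0, and every face is a triangle so 3F = 2E.
V − E + F = 0 with E = 3F/2 gives 61 − (3/2 − 1)·F = 0, so F = 122 and E = 183.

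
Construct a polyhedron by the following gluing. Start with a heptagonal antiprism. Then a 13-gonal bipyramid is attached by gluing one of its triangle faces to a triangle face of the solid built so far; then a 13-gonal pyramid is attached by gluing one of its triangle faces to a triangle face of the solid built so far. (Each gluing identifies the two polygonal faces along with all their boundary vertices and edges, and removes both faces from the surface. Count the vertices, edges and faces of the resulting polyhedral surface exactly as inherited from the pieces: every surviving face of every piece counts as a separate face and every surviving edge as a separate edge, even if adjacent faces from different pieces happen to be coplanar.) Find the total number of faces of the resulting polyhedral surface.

A heptagonal antiprism: V=14, E=28, F=16.
Attach a 13-gonal bipyramid (V=15, E=39, F=26) along a 3-gon: merge 3 vertices and 3 edges, delete both glued faces → V=26, E=64, F=40.
Attach a 13-gonal pyramid (V=14, E=26, F=14) along a 3-gon: merge 3 vertices and 3 edges, delete both glued faces → V=37, E=87, F=52.
Check: V − E + F = 37 − 87 + 52 = 2.

52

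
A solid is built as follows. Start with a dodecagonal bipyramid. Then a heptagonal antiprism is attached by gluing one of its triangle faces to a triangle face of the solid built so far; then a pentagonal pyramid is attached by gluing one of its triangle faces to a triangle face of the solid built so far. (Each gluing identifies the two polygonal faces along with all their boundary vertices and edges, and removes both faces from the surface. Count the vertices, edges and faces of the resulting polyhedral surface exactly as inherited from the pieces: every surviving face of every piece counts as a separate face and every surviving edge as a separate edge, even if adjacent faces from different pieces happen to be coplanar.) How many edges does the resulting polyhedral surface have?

A dodecagonal bipyramid: V=14, E=36, F=24.
Attach a heptagonal antiprism (V=14, E=28, F=16) along a 3-gon: merge 3 vertices and 3 edges, delete both glued faces → V=25, E=61, F=38.
Attach a pentagonal pyramid (V=6, E=10, F=6) along a 3-gon: merge 3 vertices and 3 edges, delete both glued faces → V=28, E=68, F=42.
Check: V − E + F = 28 − 68 + 42 = 2.

68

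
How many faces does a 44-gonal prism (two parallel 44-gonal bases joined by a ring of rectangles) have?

46

A prism on an n-gon has two n-gon bases and n rectangular sides: V = 2·44 = 88, E = 3·44 = 132, F = 44 + 2 = 46.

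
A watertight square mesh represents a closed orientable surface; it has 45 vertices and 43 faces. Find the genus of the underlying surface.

Every face is a square, so 2E = 4·43 = 172, giving E = 86.
χ = V − E + F = 45 − 86 + 43 = 2.
For a closed orientable surface χ = 2 − 2g, so g = (2 − (2))/2 = 0.

0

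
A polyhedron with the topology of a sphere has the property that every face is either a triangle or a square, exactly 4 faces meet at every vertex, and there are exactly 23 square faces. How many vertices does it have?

Let x be the number of triangles; then F = 23 + x.
Edge–face incidences: 2E = 4·23 + 3·x = 92 + 3x.
Every vertex has degree 4, so 4V = 2E.
Euler: V − E + F = 2 ⇒ (2E)/4 − E + (23 + x) = 2.
Multiply by 8: 2·(2E) − 4·(2E) + 8·(23 + x) = 16, i.e. 184 + 8x − 2·(92 + 3x) = 16.
Collecting terms: 2x = 16, so x = 8.
Then 2E = 92 + 3·8 = 116, so E = 58, V = 2E/4 = 29, F = 23 + 8 = 31.

29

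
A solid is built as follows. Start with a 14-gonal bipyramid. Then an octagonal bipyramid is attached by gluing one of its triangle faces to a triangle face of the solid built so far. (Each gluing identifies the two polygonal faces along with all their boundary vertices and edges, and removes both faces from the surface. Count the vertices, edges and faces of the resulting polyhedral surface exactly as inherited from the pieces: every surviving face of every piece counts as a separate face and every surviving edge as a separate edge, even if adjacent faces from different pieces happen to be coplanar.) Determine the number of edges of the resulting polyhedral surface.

63

A 14-gonal bipyramid: V=16, E=42, F=28.
Attach an octagonal bipyramid (V=10, E=24, F=16) along a 3-gon: merge 3 vertices and 3 edges, delete both glued faces → V=23, E=63, F=42.
Check: V − E + F = 23 − 63 + 42 = 2.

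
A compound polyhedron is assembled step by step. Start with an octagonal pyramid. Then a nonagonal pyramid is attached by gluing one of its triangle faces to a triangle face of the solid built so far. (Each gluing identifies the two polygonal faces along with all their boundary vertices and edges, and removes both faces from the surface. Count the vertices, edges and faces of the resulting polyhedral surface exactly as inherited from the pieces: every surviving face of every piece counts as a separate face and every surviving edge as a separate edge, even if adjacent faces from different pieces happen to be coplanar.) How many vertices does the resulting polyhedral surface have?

An octagonal pyramid: V=9, E=16, F=9.
Attach a nonagonal pyramid (V=10, E=18, F=10) along a 3-gon: merge 3 vertices and 3 edges, delete both glued faces → V=16, E=31, F=17.
Check: V − E + F = 16 − 31 + 17 = 2.

16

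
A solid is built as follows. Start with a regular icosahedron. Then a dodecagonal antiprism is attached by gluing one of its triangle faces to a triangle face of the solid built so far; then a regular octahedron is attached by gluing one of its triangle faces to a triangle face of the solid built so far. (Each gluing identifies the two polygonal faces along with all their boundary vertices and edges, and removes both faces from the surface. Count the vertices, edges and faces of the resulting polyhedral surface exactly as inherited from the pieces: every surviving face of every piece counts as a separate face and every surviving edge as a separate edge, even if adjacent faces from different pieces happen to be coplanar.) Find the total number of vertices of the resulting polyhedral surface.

36

A regular icosahedron: V=12, E=30, F=20.
Attach a dodecagonal antiprism (V=24, E=48, F=26) along a 3-gon: merge 3 vertices and 3 edges, delete both glued faces → V=33, E=75, F=44.
Attach a regular octahedron (V=6, E=12, F=8) along a 3-gon: merge 3 vertices and 3 edges, delete both glued faces → V=36, E=84, F=50.
Check: V − E + F = 36 − 84 + 50 = 2.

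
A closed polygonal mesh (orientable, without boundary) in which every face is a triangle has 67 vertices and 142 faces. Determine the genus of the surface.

Every face is a triangle, so 2E = 3·142 = 426, giving E = 213.
χ = V − E + F = 67 − 213 + 142 = -4.
For a closed orientable surface χ = 2 − 2g, so g = (2 − (-4))/2 = 3.

3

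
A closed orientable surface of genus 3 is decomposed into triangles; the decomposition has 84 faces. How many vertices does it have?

38

χ = 2 − 2·3 = -4, and every face is a triangle so 3F = 2E.
E = 3·84/2 = 126. Then V = -4 + E − F = -4 + 126 − 84 = 38.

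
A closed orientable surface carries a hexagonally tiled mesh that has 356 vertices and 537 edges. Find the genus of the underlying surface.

Every face is a hexagon and each edge borders two faces, so 6F = 2·537, giving F = 179.
χ = V − E + F = 356 − 537 + 179 = -2.
For a closed orientable surface χ = 2 − 2g, so g = (2 − (-2))/2 = 2.

2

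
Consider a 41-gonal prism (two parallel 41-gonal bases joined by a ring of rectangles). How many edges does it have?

A prism on an n-gon has two n-gon bases and n rectangular sides: V = 2·41 = 82, E = 3·41 = 123, F = 41 + 2 = 43.

123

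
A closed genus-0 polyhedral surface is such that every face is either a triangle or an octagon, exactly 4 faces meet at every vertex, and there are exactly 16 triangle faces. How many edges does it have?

Let x be the number of octagons; then F = 16 + x.
Edge–face incidences: 2E = 3·16 + 8·x = 48 + 8x.
Every vertex has degree 4, so 4V = 2E.
Euler: V − E + F = 2 ⇒ (2E)/4 − E + (16 + x) = 2.
Multiply by 8: 2·(2E) − 4·(2E) + 8·(16 + x) = 16, i.e. 128 + 8x − 2·(48 + 8x) = 16.
Collecting terms: −8x + 32 = 16, so −8x = −16, so x = 2.
Then 2E = 48 + 8·2 = 64, so E = 32, V = 2E/4 = 16, F = 16 + 2 = 18.

32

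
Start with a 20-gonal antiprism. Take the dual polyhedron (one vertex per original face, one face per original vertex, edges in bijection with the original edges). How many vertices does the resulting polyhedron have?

42

The base solid has V = 40, E = 80, F = 42.
The dual swaps V and F and preserves E: V′ = F = 42, E′ = E = 80, F′ = V = 40.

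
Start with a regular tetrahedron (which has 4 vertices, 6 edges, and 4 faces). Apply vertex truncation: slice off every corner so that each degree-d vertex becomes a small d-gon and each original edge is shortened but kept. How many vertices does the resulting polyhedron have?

Truncation replaces each original edge-end by a new vertex, so V′ = 2E = 12.
Each original edge survives, and each old vertex of degree d contributes d new edges; summing degrees gives Σd = 2E, so E′ = E + 2E = 3E = 18.
Each original face survives and each original vertex becomes one new face: F′ = F + V = 8.

12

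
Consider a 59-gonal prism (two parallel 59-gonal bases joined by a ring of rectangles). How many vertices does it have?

118

A prism on an n-gon has two n-gon bases and n rectangular sides: V = 2·59 = 118, E = 3·59 = 177, F = 59 + 2 = 61.
Check: V − E + F = 118 − 177 + 61 = 2.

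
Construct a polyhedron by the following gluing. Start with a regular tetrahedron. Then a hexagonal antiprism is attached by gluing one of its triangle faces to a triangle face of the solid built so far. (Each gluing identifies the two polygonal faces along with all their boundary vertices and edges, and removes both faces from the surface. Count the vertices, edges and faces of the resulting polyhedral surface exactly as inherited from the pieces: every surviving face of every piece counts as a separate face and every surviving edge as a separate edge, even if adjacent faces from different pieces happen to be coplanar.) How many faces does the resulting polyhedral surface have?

A regular tetrahedron: V=4, E=6, F=4.
Attach a hexagonal antiprism (V=12, E=24, F=14) along a 3-gon: merge 3 vertices and 3 edges, delete both glued faces → V=13, E=27, F=16.
Check: V − E + F = 13 − 27 + 16 = 2.

16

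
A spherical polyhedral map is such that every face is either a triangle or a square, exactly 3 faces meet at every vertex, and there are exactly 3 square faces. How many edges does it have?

Let x be the number of triangles; then F = 3 + x.
Edge–face incidences: 2E = 4·3 + 3·x = 12 + 3x.
Every vertex has degree 3, so 3V = 2E.
Euler: V − E + F = 2 ⇒ (2E)/3 − E + (3 + x) = 2.
Multiply by 6: 2·(2E) − 3·(2E) + 6·(3 + x) = 12, i.e. 18 + 6x − (12 + 3x) = 12.
Collecting terms: 3x + 6 = 12, so 3x = 6, so x = 2.
Then 2E = 12 + 3·2 = 18, so E = 9, V = 2E/3 = 6, F = 3 + 2 = 5.

9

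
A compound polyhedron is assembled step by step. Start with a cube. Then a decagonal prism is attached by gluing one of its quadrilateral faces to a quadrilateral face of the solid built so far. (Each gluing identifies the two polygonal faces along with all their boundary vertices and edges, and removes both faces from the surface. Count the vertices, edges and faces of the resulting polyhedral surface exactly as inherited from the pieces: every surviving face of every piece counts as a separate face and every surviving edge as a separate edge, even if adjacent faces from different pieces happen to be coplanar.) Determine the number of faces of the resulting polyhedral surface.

16

A cube: V=8, E=12, F=6.
Attach a decagonal prism (V=20, E=30, F=12) along a 4-gon: merge 4 vertices and 4 edges, delete both glued faces → V=24, E=38, F=16.
Check: V − E + F = 24 − 38 + 16 = 2.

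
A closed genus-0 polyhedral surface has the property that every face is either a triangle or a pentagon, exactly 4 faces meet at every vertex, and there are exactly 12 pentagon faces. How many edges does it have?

Let x be the number of triangles; then F = 12 + x.
Edge–face incidences: 2E = 5·12 + 3·x = 60 + 3x.
Every vertex has degree 4, so 4V = 2E.
Euler: V − E + F = 2 ⇒ (2E)/4 − E + (12 + x) = 2.
Multiply by 8: 2·(2E) − 4·(2E) + 8·(12 + x) = 16, i.e. 96 + 8x − 2·(60 + 3x) = 16.
Collecting terms: 2x − 24 = 16, so 2x = 40, so x = 20.
Then 2E = 60 + 3·20 = 120, so E = 60, V = 2E/4 = 30, F = 12 + 20 = 32.

60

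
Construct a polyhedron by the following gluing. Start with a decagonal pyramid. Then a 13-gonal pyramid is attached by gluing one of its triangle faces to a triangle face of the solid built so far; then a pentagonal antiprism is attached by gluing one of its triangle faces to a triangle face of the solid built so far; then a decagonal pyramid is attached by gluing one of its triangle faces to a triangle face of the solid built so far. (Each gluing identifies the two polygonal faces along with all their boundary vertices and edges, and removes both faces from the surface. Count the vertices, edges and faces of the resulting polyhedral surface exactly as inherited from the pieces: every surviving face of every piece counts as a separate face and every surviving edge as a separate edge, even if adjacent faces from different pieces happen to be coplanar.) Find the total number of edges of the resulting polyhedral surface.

A decagonal pyramid: V=11, E=20, F=11.
Attach a 13-gonal pyramid (V=14, E=26, F=14) along a 3-gon: merge 3 vertices and 3 edges, delete both glued faces → V=22, E=43, F=23.
Attach a pentagonal antiprism (V=10, E=20, F=12) along a 3-gon: merge 3 vertices and 3 edges, delete both glued faces → V=29, E=60, F=33.
Attach a decagonal pyramid (V=11, E=20, F=11) along a 3-gon: merge 3 vertices and 3 edges, delete both glued faces → V=37, E=77, F=42.
Check: V − E + F = 37 − 77 + 42 = 2.

77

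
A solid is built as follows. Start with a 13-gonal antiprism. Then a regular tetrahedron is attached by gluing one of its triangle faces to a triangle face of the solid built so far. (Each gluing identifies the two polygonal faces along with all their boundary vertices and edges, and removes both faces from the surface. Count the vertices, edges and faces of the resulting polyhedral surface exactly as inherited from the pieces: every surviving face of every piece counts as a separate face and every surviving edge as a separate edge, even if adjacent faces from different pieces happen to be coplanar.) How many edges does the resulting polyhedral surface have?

A 13-gonal antiprism: V=26, E=52, F=28.
Attach a regular tetrahedron (V=4, E=6, F=4) along a 3-gon: merge 3 vertices and 3 edges, delete both glued faces → V=27, E=55, F=30.
Check: V − E + F = 27 − 55 + 30 = 2.

55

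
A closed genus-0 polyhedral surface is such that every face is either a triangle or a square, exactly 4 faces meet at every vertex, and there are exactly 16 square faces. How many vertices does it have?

Let x be the number of triangles; then F = 16 + x.
Edge–face incidences: 2E = 4·16 + 3·x = 64 + 3x.
Every vertex has degree 4, so 4V = 2E.
Euler: V − E + F = 2 ⇒ (2E)/4 − E + (16 + x) = 2.
Multiply by 8: 2·(2E) − 4·(2E) + 8·(16 + x) = 16, i.e. 128 + 8x − 2·(64 + 3x) = 16.
Collecting terms: 2x = 16, so x = 8.
Then 2E = 64 + 3·8 = 88, so E = 44, V = 2E/4 = 22, F = 16 + 8 = 24.

22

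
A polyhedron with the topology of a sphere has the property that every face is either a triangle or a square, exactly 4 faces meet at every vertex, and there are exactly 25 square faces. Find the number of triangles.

8

Let x be the number of triangles; then F = 25 + x.
Edge–face incidences: 2E = 4·25 + 3·x = 100 + 3x.
Every vertex has degree 4, so 4V = 2E.
Euler: V − E + F = 2 ⇒ (2E)/4 − E + (25 + x) = 2.
Multiply by 8: 2·(2E) − 4·(2E) + 8·(25 + x) = 16, i.e. 200 + 8x − 2·(100 + 3x) = 16.
Collecting terms: 2x = 16, so x = 8.
Then 2E = 100 + 3·8 = 124, so E = 62, V = 2E/4 = 31, F = 25 + 8 = 33.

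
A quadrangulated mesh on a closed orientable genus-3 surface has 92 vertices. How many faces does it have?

96

χ = 2 − 2·3 = -4, and every face is a square so 4F = 2E.
V − E + F = -4 with E = 4F/2 gives 92 − (4/2 − 1)·F = -4, so F = 96 and E = 192.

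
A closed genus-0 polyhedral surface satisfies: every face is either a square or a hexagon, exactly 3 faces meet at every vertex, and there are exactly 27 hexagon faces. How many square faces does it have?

6

Let x be the number of squares; then F = 27 + x.
Edge–face incidences: 2E = 6·27 + 4·x = 162 + 4x.
Every vertex has degree 3, so 3V = 2E.
Euler: V − E + F = 2 ⇒ (2E)/3 − E + (27 + x) = 2.
Multiply by 6: 2·(2E) − 3·(2E) + 6·(27 + x) = 12, i.e. 162 + 6x − (162 + 4x) = 12.
Collecting terms: 2x = 12, so x = 6.
Then 2E = 162 + 4·6 = 186, so E = 93, V = 2E/3 = 62, F = 27 + 6 = 33.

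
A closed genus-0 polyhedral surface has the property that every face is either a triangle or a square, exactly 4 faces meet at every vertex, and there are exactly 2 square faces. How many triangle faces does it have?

Let x be the number of triangles; then F = 2 + x.
Edge–face incidences: 2E = 4·2 + 3·x = 8 + 3x.
Every vertex has degree 4, so 4V = 2E.
Euler: V − E + F = 2 ⇒ (2E)/4 − E + (2 + x) = 2.
Multiply by 8: 2·(2E) − 4·(2E) + 8·(2 + x) = 16, i.e. 16 + 8x − 2·(8 + 3x) = 16.
Collecting terms: 2x = 16, so x = 8.
Then 2E = 8 + 3·8 = 32, so E = 16, V = 2E/4 = 8, F = 2 + 8 = 10.

8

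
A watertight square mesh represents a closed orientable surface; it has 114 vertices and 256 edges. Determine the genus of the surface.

Every face is a square and each edge borders two faces, so 4F = 2·256, giving F = 128.
χ = V − E + F = 114 − 256 + 128 = -14.
For a closed orientable surface χ = 2 − 2g, so g = (2 − (-14))/2 = 8.

8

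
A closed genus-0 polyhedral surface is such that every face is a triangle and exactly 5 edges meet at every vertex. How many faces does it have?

Each face has 3 edges and each edge borders two faces, so 2E = 3F.
Each vertex has degree 5, so 5V = 2E and hence V = 3F/5.
Euler: V − E + F = 2 ⇒ (3F/5) − (3F/2) + F = 2.
Multiply by 10: (6 − 15 + 10)F = 20, i.e. 1F = 20.
So F = 20, E = 3·20/2 = 30, V = 3·20/5 = 12.

20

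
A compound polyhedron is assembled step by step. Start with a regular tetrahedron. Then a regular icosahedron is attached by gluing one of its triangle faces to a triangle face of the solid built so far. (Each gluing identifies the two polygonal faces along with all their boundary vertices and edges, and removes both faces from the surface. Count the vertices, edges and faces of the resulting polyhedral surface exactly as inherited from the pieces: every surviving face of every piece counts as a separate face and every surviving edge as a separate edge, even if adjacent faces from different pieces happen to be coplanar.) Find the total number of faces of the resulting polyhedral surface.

A regular tetrahedron: V=4, E=6, F=4.
Attach a regular icosahedron (V=12, E=30, F=20) along a 3-gon: merge 3 vertices and 3 edges, delete both glued faces → V=13, E=33, F=22.
Check: V − E + F = 13 − 33 + 22 = 2.

22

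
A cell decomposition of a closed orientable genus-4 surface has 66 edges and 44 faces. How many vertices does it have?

16

For a closed orientable surface of genus 4, χ = 2 − 2·4 = -6.
V = -6 + E − F = -6 + 66 − 44 = 16.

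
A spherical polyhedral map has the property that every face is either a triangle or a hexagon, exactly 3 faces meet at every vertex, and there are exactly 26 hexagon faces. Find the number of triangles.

Let x be the number of triangles; then F = 26 + x.
Edge–face incidences: 2E = 6·26 + 3·x = 156 + 3x.
Every vertex has degree 3, so 3V = 2E.
Euler: V − E + F = 2 ⇒ (2E)/3 − E + (26 + x) = 2.
Multiply by 6: 2·(2E) − 3·(2E) + 6·(26 + x) = 12, i.e. 156 + 6x − (156 + 3x) = 12.
Collecting terms: 3x = 12, so x = 4.
Then 2E = 156 + 3·4 = 168, so E = 84, V = 2E/3 = 56, F = 26 + 4 = 30.

4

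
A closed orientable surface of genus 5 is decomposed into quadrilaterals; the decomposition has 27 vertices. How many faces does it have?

35

χ = 2 − 2·5 = -8, and every face is a square so 4F = 2E.
V − E + F = -8 with E = 4F/2 gives 27 − (4/2 − 1)·F = -8, so F = 35 and E = 70.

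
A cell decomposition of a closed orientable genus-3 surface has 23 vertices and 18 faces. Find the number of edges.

For a closed orientable surface of genus 3, χ = 2 − 2·3 = -4.
E = V + F − (-4) = 23 + 18 − (-4) = 45.

45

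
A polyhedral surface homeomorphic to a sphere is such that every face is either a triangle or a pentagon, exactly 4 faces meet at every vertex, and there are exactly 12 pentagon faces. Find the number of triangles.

20

Let x be the number of triangles; then F = 12 + x.
Edge–face incidences: 2E = 5·12 + 3·x = 60 + 3x.
Every vertex has degree 4, so 4V = 2E.
Euler: V − E + F = 2 ⇒ (2E)/4 − E + (12 + x) = 2.
Multiply by 8: 2·(2E) − 4·(2E) + 8·(12 + x) = 16, i.e. 96 + 8x − 2·(60 + 3x) = 16.
Collecting terms: 2x − 24 = 16, so 2x = 40, so x = 20.
Then 2E = 60 + 3·20 = 120, so E = 60, V = 2E/4 = 30, F = 12 + 20 = 32.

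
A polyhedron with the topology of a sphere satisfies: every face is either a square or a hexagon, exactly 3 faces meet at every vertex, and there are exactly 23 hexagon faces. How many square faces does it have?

6

Let x be the number of squares; then F = 23 + x.
Edge–face incidences: 2E = 6·23 + 4·x = 138 + 4x.
Every vertex has degree 3, so 3V = 2E.
Euler: V − E + F = 2 ⇒ (2E)/3 − E + (23 + x) = 2.
Multiply by 6: 2·(2E) − 3·(2E) + 6·(23 + x) = 12, i.e. 138 + 6x − (138 + 4x) = 12.
Collecting terms: 2x = 12, so x = 6.
Then 2E = 138 + 4·6 = 162, so E = 81, V = 2E/3 = 54, F = 23 + 6 = 29.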